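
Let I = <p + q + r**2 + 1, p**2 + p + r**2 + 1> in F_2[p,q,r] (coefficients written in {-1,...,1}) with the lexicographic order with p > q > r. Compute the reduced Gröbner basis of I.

G = {p + q + r**2 + 1, q**2 + q + r**4 + 1}

The reduced Gröbner basis is the canonical form of the ideal for this ordering.

f_1 = p + q + r**2 + 1, LT = p.
f_2 = p**2 + p + r**2 + 1, LT = p**2.

S(f_1,f_2): lcm = p**2. S = p*q + p*r**2 + r**2 + 1.
  leading term p*q: subtract (q)·f_1 from p*q + p*r**2 + r**2 + 1 → p*r**2 + q**2 + q*r**2 + q + r**2 + 1
  leading term p*r**2: subtract (r**2)·f_1 from p*r**2 + q**2 + q*r**2 + q + r**2 + 1 → q**2 + q + r**4 + 1
  leading term q**2: no divisor's leading term divides it; move q**2 to the remainder.
  leading term q: no divisor's leading term divides it; move q to the remainder.
  leading term r**4: no divisor's leading term divides it; move r**4 to the remainder.
  leading term 1: no divisor's leading term divides it; move 1 to the remainder.
  remainder q**2 + q + r**4 + 1 ≠ 0; add g_3 = q**2 + q + r**4 + 1 to the basis.

S(f_1,g_3): leading monomials are coprime, so the S-polynomial reduces to 0 (Buchberger's first criterion).
S(f_2,g_3): leading monomials are coprime, so the S-polynomial reduces to 0 (Buchberger's first criterion).
Every S-polynomial of the final basis reduces to 0, so we have a Gröbner basis.
Inter-reduce: drop elements whose leading term is divisible by another's, tail-reduce, and make monic.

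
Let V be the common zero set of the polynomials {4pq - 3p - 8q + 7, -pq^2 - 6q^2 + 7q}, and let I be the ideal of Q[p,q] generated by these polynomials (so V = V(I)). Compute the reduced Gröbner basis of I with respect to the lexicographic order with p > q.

f_1 = 4pq - 3p - 8q + 7, LT = pq.
f_2 = -pq^2 - 6q^2 + 7q, LT = pq^2.

S(f_1,f_2): lcm = pq^2. S = -3/4pq - 8q^2 + 35/4q.
  reduce S modulo (f_1, f_2):
  remainder -9/16p - 8q^2 + 29/4q + 21/16 ≠ 0; add g_3 = -9/16p - 8q^2 + 29/4q + 21/16 to the basis.

S(f_1,g_3): lcm = pq. S = -3/4p - 128/9q^3 + 116/9q^2 + 1/3q + 7/4.
  reduce S modulo (f_1, f_2, g_3):
  remainder -128/9q^3 + 212/9q^2 - 28/3q ≠ 0; add g_4 = -128/9q^3 + 212/9q^2 - 28/3q to the basis.

The other S-polynomials (S(f_2,g_3), S(f_1,g_4), S(f_2,g_4), S(g_3,g_4)) all reduce to 0 modulo the current basis, so we have a Gröbner basis.
Inter-reduce: drop elements whose leading term is divisible by another's, tail-reduce, and make monic.

G = {p + 128/9q^2 - 116/9q - 7/3, q^3 - 53/32q^2 + 21/32q}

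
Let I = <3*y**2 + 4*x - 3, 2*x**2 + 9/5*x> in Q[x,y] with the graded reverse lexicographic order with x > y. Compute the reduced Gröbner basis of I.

The reduced Gröbner basis is the canonical form of the ideal for this ordering.

f_1 = 3*y**2 + 4*x - 3, LT = y**2.
f_2 = 2*x**2 + 9/5*x, LT = x**2.

The S-polynomials (S(f_1,f_2)) all reduce to 0 modulo the current basis, so we have a Gröbner basis.

G = {x**2 + 9/10*x, y**2 + 4/3*x - 1}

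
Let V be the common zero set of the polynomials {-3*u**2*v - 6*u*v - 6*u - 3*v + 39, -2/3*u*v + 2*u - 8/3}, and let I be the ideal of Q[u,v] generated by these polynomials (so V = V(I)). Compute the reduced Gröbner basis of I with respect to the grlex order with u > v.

G = {u**2 + 4/3*u + 1/3*v - 7, u*v - 3*u + 4, v**2 - 12*u - 24*v + 47}

f_1 = -3*u**2*v - 6*u*v - 6*u - 3*v + 39, LT = u**2*v.
f_2 = -2/3*u*v + 2*u - 8/3, LT = u*v.

S(f_1,f_2): lcm = u**2*v. S = 3*u**2 + 2*u*v - 2*u + v - 13.
  reduce S modulo (f_1, f_2):
  remainder 3*u**2 + 4*u + v - 21 ≠ 0; add g_3 = 3*u**2 + 4*u + v - 21 to the basis.

S(f_1,g_3): lcm = u**2*v. S = 2/3*u*v - 1/3*v**2 + 2*u + 8*v - 13.
  reduce S modulo (f_1, f_2, g_3):
  remainder -1/3*v**2 + 4*u + 8*v - 47/3 ≠ 0; add g_4 = -1/3*v**2 + 4*u + 8*v - 47/3 to the basis.

The other S-polynomials (S(f_2,g_3), S(f_1,g_4), S(f_2,g_4), S(g_3,g_4)) all reduce to 0 modulo the current basis, so we have a Gröbner basis.
Inter-reduce: drop elements whose leading term is divisible by another's, tail-reduce, and make monic.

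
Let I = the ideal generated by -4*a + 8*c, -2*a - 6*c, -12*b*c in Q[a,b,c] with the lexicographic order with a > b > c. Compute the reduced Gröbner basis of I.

Buchberger's algorithm terminates because the ascending chain of leading-term ideals stabilizes.

f_1 = -4*a + 8*c, LT = a.
f_2 = -2*a - 6*c, LT = a.
f_3 = -12*b*c, LT = b*c.

S(f_1,f_2): lcm = a. S = -5*c.
  leading term c: no divisor's leading term divides it; move -5*c to the remainder.
  remainder -5*c ≠ 0; add g_4 = -5*c to the basis.

The other S-polynomials (S(f_1,f_3), S(f_2,f_3), S(f_1,g_4), S(f_2,g_4), S(f_3,g_4)) all reduce to 0 modulo the current basis, so we have a Gröbner basis.
Inter-reduce: drop elements whose leading term is divisible by another's, tail-reduce, and make monic.

G = {a, c}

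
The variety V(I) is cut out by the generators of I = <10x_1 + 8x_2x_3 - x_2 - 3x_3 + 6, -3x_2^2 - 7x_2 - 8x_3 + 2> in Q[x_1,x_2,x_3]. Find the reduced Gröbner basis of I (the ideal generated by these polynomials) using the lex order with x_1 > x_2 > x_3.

G = {x_1 + 4/5x_2x_3 - 1/10x_2 - 3/10x_3 + 3/5, x_2^2 + 7/3x_2 + 8/3x_3 - 2/3}

This is the nonlinear analogue of row-reducing a linear system.

f_1 = 10x_1 + 8x_2x_3 - x_2 - 3x_3 + 6, LT = x_1.
f_2 = -3x_2^2 - 7x_2 - 8x_3 + 2, LT = x_2^2.

The S-polynomials (S(f_1,f_2)) all reduce to 0 modulo the current basis, so we have a Gröbner basis.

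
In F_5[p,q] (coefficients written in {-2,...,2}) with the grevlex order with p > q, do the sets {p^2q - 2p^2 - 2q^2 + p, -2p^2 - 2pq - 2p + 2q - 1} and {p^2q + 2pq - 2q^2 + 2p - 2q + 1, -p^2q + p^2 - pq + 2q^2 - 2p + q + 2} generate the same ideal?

No, the ideals differ.

Two ideals are equal iff their reduced Gröbner bases coincide (the reduced basis is unique for a fixed ordering).
Buchberger on the first generating set:
f_1 = p^2q - 2p^2 - 2q^2 + p, LT = p^2q.
f_2 = -2p^2 - 2pq - 2p + 2q - 1, LT = p^2.

S(f_1,f_2): lcm = p^2q. S = -pq^2 - 2p^2 - pq - q^2 + p + 2q.
  leading term pq^2: no divisor's leading term divides it; move -pq^2 to the remainder.
  leading term p^2: subtract (1)·f_2 from -2p^2 - pq - q^2 + p + 2q → pq - q^2 - 2p + 1
  leading term pq: no divisor's leading term divides it; move pq to the remainder.
  leading term q^2: no divisor's leading term divides it; move -q^2 to the remainder.
  leading term p: no divisor's leading term divides it; move -2p to the remainder.
  leading term 1: no divisor's leading term divides it; move 1 to the remainder.
  remainder -pq^2 + pq - q^2 - 2p + 1 ≠ 0; add g_3 = -pq^2 + pq - q^2 - 2p + 1 to the basis.

S(f_1,g_3): lcm = p^2q^2. S = -p^2q - pq^2 - 2q^3 - 2p^2 + pq + p.
  leading term p^2q: subtract (-1)·f_1 from -p^2q - pq^2 - 2q^3 - 2p^2 + pq + p → -pq^2 - 2q^3 + p^2 + pq - 2q^2 + 2p
  leading term pq^2: subtract (1)·g_3 from -pq^2 - 2q^3 + p^2 + pq - 2q^2 + 2p → -2q^3 + p^2 - q^2 - p - 1
  leading term q^3: no divisor's leading term divides it; move -2q^3 to the remainder.
  leading term p^2: subtract (2)·f_2 from p^2 - q^2 - p - 1 → -pq - q^2 - 2p + q + 1
  leading term pq: no divisor's leading term divides it; move -pq to the remainder.
  leading term q^2: no divisor's leading term divides it; move -q^2 to the remainder.
  leading term p: no divisor's leading term divides it; move -2p to the remainder.
  leading term q: no divisor's leading term divides it; move q to the remainder.
  leading term 1: no divisor's leading term divides it; move 1 to the remainder.
  remainder -2q^3 - pq - q^2 - 2p + q + 1 ≠ 0; add g_4 = -2q^3 - pq - q^2 - 2p + q + 1 to the basis.

The other S-polynomials (S(f_2,g_3), S(f_1,g_4), S(f_2,g_4), S(g_3,g_4)) all reduce to 0 modulo the current basis, so we have a Gröbner basis.
Inter-reduce: drop elements whose leading term is divisible by another's, tail-reduce, and make monic.
Reduced Gröbner basis: {pq^2 - pq + q^2 + 2p - 1, q^3 - 2pq - 2q^2 + p + 2q + 2, p^2 + pq + p - q - 2}.

Buchberger on the second generating set:
h_1 = p^2q + 2pq - 2q^2 + 2p - 2q + 1, LT = p^2q.
h_2 = -p^2q + p^2 - pq + 2q^2 - 2p + q + 2, LT = p^2q.

S(h_1,h_2): lcm = p^2q. S = p^2 + pq - q - 2.
  leading term p^2: no divisor's leading term divides it; move p^2 to the remainder.
  leading term pq: no divisor's leading term divides it; move pq to the remainder.
  leading term q: no divisor's leading term divides it; move -q to the remainder.
  leading term 1: no divisor's leading term divides it; move -2 to the remainder.
  remainder p^2 + pq - q - 2 ≠ 0; add k_3 = p^2 + pq - q - 2 to the basis.

S(h_1,k_3): lcm = p^2q. S = -pq^2 + 2pq - q^2 + 2p + 1.
  leading term pq^2: no divisor's leading term divides it; move -pq^2 to the remainder.
  leading term pq: no divisor's leading term divides it; move 2pq to the remainder.
  leading term q^2: no divisor's leading term divides it; move -q^2 to the remainder.
  leading term p: no divisor's leading term divides it; move 2p to the remainder.
  leading term 1: no divisor's leading term divides it; move 1 to the remainder.
  remainder -pq^2 + 2pq - q^2 + 2p + 1 ≠ 0; add k_4 = -pq^2 + 2pq - q^2 + 2p + 1 to the basis.

S(h_1,k_4): lcm = p^2q^2. S = 2p^2q + pq^2 - 2q^3 + 2p^2 + 2pq - 2q^2 + p + q.
  leading term p^2q: subtract (2)·h_1 from 2p^2q + pq^2 - 2q^3 + 2p^2 + 2pq - 2q^2 + p + q → pq^2 - 2q^3 + 2p^2 - 2pq + 2q^2 + 2p - 2
  leading term pq^2: subtract (-1)·k_4 from pq^2 - 2q^3 + 2p^2 - 2pq + 2q^2 + 2p - 2 → -2q^3 + 2p^2 + q^2 - p - 1
  leading term q^3: no divisor's leading term divides it; move -2q^3 to the remainder.
  leading term p^2: subtract (2)·k_3 from 2p^2 + q^2 - p - 1 → -2pq + q^2 - p + 2q - 2
  leading term pq: no divisor's leading term divides it; move -2pq to the remainder.
  leading term q^2: no divisor's leading term divides it; move q^2 to the remainder.
  leading term p: no divisor's leading term divides it; move -p to the remainder.
  leading term q: no divisor's leading term divides it; move 2q to the remainder.
  leading term 1: no divisor's leading term divides it; move -2 to the remainder.
  remainder -2q^3 - 2pq + q^2 - p + 2q - 2 ≠ 0; add k_5 = -2q^3 - 2pq + q^2 - p + 2q - 2 to the basis.

The other S-polynomials (S(h_2,k_3), S(h_2,k_4), S(k_3,k_4), S(h_1,k_5), S(h_2,k_5), S(k_3,k_5), S(k_4,k_5)) all reduce to 0 modulo the current basis, so we have a Gröbner basis.
Inter-reduce: drop elements whose leading term is divisible by another's, tail-reduce, and make monic.
Reduced Gröbner basis: {pq^2 - 2pq + q^2 - 2p - 1, q^3 + pq + 2q^2 - 2p - q + 1, p^2 + pq - q - 2}.

These differ, so the ideals are not equal.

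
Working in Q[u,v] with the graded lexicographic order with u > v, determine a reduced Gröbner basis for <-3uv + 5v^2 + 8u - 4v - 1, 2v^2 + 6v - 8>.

G = {v^2 + 3v - 4, u - 19/20v + 19/20}

f_1 = -3uv + 5v^2 + 8u - 4v - 1, LT = uv.
f_2 = 2v^2 + 6v - 8, LT = v^2.

S(f_1,f_2): lcm = uv^2. S = -5/3v^3 - 17/3uv + 4/3v^2 + 4u + 1/3v.
  leading term v^3: subtract (-5/6v)·f_2 from -5/3v^3 - 17/3uv + 4/3v^2 + 4u + 1/3v → -17/3uv + 19/3v^2 + 4u - 19/3v
  leading term uv: subtract (17/9)·f_1 from -17/3uv + 19/3v^2 + 4u - 19/3v → -28/9v^2 - 100/9u + 11/9v + 17/9
  leading term v^2: subtract (-14/9)·f_2 from -28/9v^2 - 100/9u + 11/9v + 17/9 → -100/9u + 95/9v - 95/9
  leading term u: no divisor's leading term divides it; move -100/9u to the remainder.
  leading term v: no divisor's leading term divides it; move 95/9v to the remainder.
  leading term 1: no divisor's leading term divides it; move -95/9 to the remainder.
  remainder -100/9u + 95/9v - 95/9 ≠ 0; add g_3 = -100/9u + 95/9v - 95/9 to the basis.

The other S-polynomials (S(f_1,g_3), S(f_2,g_3)) all reduce to 0 modulo the current basis, so we have a Gröbner basis.
Inter-reduce: drop elements whose leading term is divisible by another's, tail-reduce, and make monic.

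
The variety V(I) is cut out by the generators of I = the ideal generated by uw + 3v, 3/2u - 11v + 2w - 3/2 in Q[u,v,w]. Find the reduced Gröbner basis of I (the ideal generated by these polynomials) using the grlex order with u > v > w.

G = {vw - 2/11w^2 + 9/22v + 3/22w, u - 22/3v + 4/3w - 1}

f_1 = uw + 3v, LT = uw.
f_2 = 3/2u - 11v + 2w - 3/2, LT = u.

S(f_1,f_2): lcm = uw. S = 22/3vw - 4/3w^2 + 3v + w.
  leading term vw: no divisor's leading term divides it; move 22/3vw to the remainder.
  leading term w^2: no divisor's leading term divides it; move -4/3w^2 to the remainder.
  leading term v: no divisor's leading term divides it; move 3v to the remainder.
  leading term w: no divisor's leading term divides it; move w to the remainder.
  remainder 22/3vw - 4/3w^2 + 3v + w ≠ 0; add g_3 = 22/3vw - 4/3w^2 + 3v + w to the basis.

The other S-polynomials (S(f_1,g_3), S(f_2,g_3)) all reduce to 0 modulo the current basis, so we have a Gröbner basis.
Inter-reduce: drop elements whose leading term is divisible by another's, tail-reduce, and make monic.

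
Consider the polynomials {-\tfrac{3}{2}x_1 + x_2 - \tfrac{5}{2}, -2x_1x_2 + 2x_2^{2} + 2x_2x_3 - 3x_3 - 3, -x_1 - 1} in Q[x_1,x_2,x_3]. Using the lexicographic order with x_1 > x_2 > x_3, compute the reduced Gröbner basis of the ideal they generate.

G = {x_1 + 1, x_2 - 1, x_3 - 1}

f_1 = -\tfrac{3}{2}x_1 + x_2 - \tfrac{5}{2}, LT = x_1.
f_2 = -2x_1x_2 + 2x_2^{2} + 2x_2x_3 - 3x_3 - 3, LT = x_1x_2.
f_3 = -x_1 - 1, LT = x_1.

S(f_1,f_2): lcm = x_1x_2. S = \tfrac{1}{3}x_2^{2} + x_2x_3 + \tfrac{5}{3}x_2 - \tfrac{3}{2}x_3 - \tfrac{3}{2}.
  leading term x_2^{2}: no divisor's leading term divides it; move \tfrac{1}{3}x_2^{2} to the remainder.
  leading term x_2x_3: no divisor's leading term divides it; move x_2x_3 to the remainder.
  leading term x_2: no divisor's leading term divides it; move \tfrac{5}{3}x_2 to the remainder.
  leading term x_3: no divisor's leading term divides it; move -\tfrac{3}{2}x_3 to the remainder.
  leading term 1: no divisor's leading term divides it; move -\tfrac{3}{2} to the remainder.
  remainder \tfrac{1}{3}x_2^{2} + x_2x_3 + \tfrac{5}{3}x_2 - \tfrac{3}{2}x_3 - \tfrac{3}{2} ≠ 0; add g_4 = \tfrac{1}{3}x_2^{2} + x_2x_3 + \tfrac{5}{3}x_2 - \tfrac{3}{2}x_3 - \tfrac{3}{2} to the basis.

S(f_1,f_3): lcm = x_1. S = -\tfrac{2}{3}x_2 + \tfrac{2}{3}.
  leading term x_2: no divisor's leading term divides it; move -\tfrac{2}{3}x_2 to the remainder.
  leading term 1: no divisor's leading term divides it; move \tfrac{2}{3} to the remainder.
  remainder -\tfrac{2}{3}x_2 + \tfrac{2}{3} ≠ 0; add g_5 = -\tfrac{2}{3}x_2 + \tfrac{2}{3} to the basis.

S(f_2,f_3): lcm = x_1x_2. S = -x_2^{2} - x_2x_3 - x_2 + \tfrac{3}{2}x_3 + \tfrac{3}{2}.
  leading term x_2^{2}: subtract (-3)·g_4 from -x_2^{2} - x_2x_3 - x_2 + \tfrac{3}{2}x_3 + \tfrac{3}{2} → 2x_2x_3 + 4x_2 - 3x_3 - 3
  leading term x_2x_3: subtract (-3x_3)·g_5 from 2x_2x_3 + 4x_2 - 3x_3 - 3 → 4x_2 - x_3 - 3
  leading term x_2: subtract (-6)·g_5 from 4x_2 - x_3 - 3 → -x_3 + 1
  leading term x_3: no divisor's leading term divides it; move -x_3 to the remainder.
  leading term 1: no divisor's leading term divides it; move 1 to the remainder.
  remainder -x_3 + 1 ≠ 0; add g_6 = -x_3 + 1 to the basis.

The other S-polynomials (S(f_1,g_4), S(f_2,g_4), S(f_3,g_4), S(f_1,g_5), S(f_2,g_5), S(f_3,g_5), S(g_4,g_5), S(f_1,g_6), S(f_2,g_6), S(f_3,g_6), S(g_4,g_6), S(g_5,g_6)) all reduce to 0 modulo the current basis, so we have a Gröbner basis.
Inter-reduce: drop elements whose leading term is divisible by another's, tail-reduce, and make monic.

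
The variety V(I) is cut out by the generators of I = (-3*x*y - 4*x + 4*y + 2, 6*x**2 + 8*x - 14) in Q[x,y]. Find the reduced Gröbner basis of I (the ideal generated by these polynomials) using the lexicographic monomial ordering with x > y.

G = {x - 11/10*y + 6/5, y**2 - 32/33*y - 68/33}

f_1 = -3*x*y - 4*x + 4*y + 2, LT = x*y.
f_2 = 6*x**2 + 8*x - 14, LT = x**2.

S(f_1,f_2): lcm = x**2*y. S = 4/3*x**2 - 8/3*x*y - 2/3*x + 7/3*y.
  leading term x**2: subtract (2/9)·f_2 from 4/3*x**2 - 8/3*x*y - 2/3*x + 7/3*y → -8/3*x*y - 22/9*x + 7/3*y + 28/9
  leading term x*y: subtract (8/9)·f_1 from -8/3*x*y - 22/9*x + 7/3*y + 28/9 → 10/9*x - 11/9*y + 4/3
  leading term x: no divisor's leading term divides it; move 10/9*x to the remainder.
  leading term y: no divisor's leading term divides it; move -11/9*y to the remainder.
  leading term 1: no divisor's leading term divides it; move 4/3 to the remainder.
  remainder 10/9*x - 11/9*y + 4/3 ≠ 0; add g_3 = 10/9*x - 11/9*y + 4/3 to the basis.

S(f_1,g_3): lcm = x*y. S = 4/3*x + 11/10*y**2 - 38/15*y - 2/3.
  leading term x: subtract (6/5)·g_3 from 4/3*x + 11/10*y**2 - 38/15*y - 2/3 → 11/10*y**2 - 16/15*y - 34/15
  leading term y**2: no divisor's leading term divides it; move 11/10*y**2 to the remainder.
  leading term y: no divisor's leading term divides it; move -16/15*y to the remainder.
  leading term 1: no divisor's leading term divides it; move -34/15 to the remainder.
  remainder 11/10*y**2 - 16/15*y - 34/15 ≠ 0; add g_4 = 11/10*y**2 - 16/15*y - 34/15 to the basis.

The other S-polynomials (S(f_2,g_3), S(f_1,g_4), S(f_2,g_4), S(g_3,g_4)) all reduce to 0 modulo the current basis, so we have a Gröbner basis.
Inter-reduce: drop elements whose leading term is divisible by another's, tail-reduce, and make monic.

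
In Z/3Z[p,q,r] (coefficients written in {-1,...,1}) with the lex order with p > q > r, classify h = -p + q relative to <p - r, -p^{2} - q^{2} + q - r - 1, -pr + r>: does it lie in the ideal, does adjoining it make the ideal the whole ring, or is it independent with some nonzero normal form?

First compute the reduced Gröbner basis of I by Buchberger's algorithm.
f_1 = p - r, LT = p.
f_2 = -p^{2} - q^{2} + q - r - 1, LT = p^{2}.
f_3 = -pr + r, LT = pr.

S(f_1,f_2): lcm = p^{2}. S = -pr - q^{2} + q - r - 1.
  reduce S modulo (f_1, f_2, f_3):
  remainder -q^{2} + q - r^{2} - r - 1 ≠ 0; add k_4 = -q^{2} + q - r^{2} - r - 1 to the basis.

S(f_1,f_3): lcm = pr. S = -r^{2} + r.
  reduce S modulo (f_1, f_2, f_3, k_4):
  remainder -r^{2} + r ≠ 0; add k_5 = -r^{2} + r to the basis.

The other S-polynomials (S(f_2,f_3), S(f_1,k_4), S(f_2,k_4), S(f_3,k_4), S(f_1,k_5), S(f_2,k_5), S(f_3,k_5), S(k_4,k_5)) all reduce to 0 modulo the current basis, so we have a Gröbner basis.
Inter-reduce: drop elements whose leading term is divisible by another's, tail-reduce, and make monic.
Reduced Gröbner basis: {p - r, q^{2} - q - r + 1, r^{2} - r}.
Label its elements g_1 = p - r, g_2 = q^{2} - q - r + 1, g_3 = r^{2} - r.

Reduce h = -p + q modulo G:
  leading term p: subtract (-1)·g_1 from -p + q → q - r
  leading term q: no divisor's leading term divides it; move q to the remainder.
  leading term r: no divisor's leading term divides it; move -r to the remainder.
  normal form = q - r.
The normal form is nonzero, so h ∉ I. Since h minus its normal form lies in I, I + (h) = I + (n) where n = q - r; decide whether this ideal is the whole ring.
Run Buchberger on G together with n (pairs among the g_i already reduce to 0 since G is a Gröbner basis):
g_1 = p - r, LT = p.
g_2 = q^{2} - q - r + 1, LT = q^{2}.
g_3 = r^{2} - r, LT = r^{2}.
n = q - r, LT = q.

S(g_2,n): lcm = q^{2}. S = qr - q - r + 1.
  reduce S modulo (g_1, g_2, g_3, n):
  remainder -r + 1 ≠ 0; add m_5 = -r + 1 to the basis.

The other S-polynomials (S(g_1,g_2), S(g_1,g_3), S(g_1,n), S(g_2,g_3), S(g_3,n), S(g_1,m_5), S(g_2,m_5), S(g_3,m_5), S(n,m_5)) all reduce to 0 modulo the current basis, so we have a Gröbner basis.
Inter-reduce: drop elements whose leading term is divisible by another's, tail-reduce, and make monic.
Reduced Gröbner basis: {p - 1, q - 1, r - 1}.
The reduced Gröbner basis of I + (h) is {p - 1, q - 1, r - 1} ≠ {1}, a proper ideal, so the enlarged system stays consistent: h is independent of I, with normal form q - r.

The remainder on division by a Gröbner basis is unique — it is the normal form.

-p + q is independent of I; its normal form modulo I is q - r.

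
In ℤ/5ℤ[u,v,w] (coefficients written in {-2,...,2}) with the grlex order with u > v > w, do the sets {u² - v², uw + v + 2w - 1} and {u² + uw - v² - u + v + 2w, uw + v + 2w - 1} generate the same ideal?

Two ideals are equal iff their reduced Gröbner bases coincide (the reduced basis is unique for a fixed ordering).
Buchberger on the first generating set:
f_1 = u² - v², LT = u².
f_2 = uw + v + 2w - 1, LT = uw.

S(f_1,f_2): lcm = u²w. S = -v²w - uv - 2uw + u.
  leading term v²w: no divisor's leading term divides it; move -v²w to the remainder.
  leading term uv: no divisor's leading term divides it; move -uv to the remainder.
  leading term uw: subtract (-2)·f_2 from -2uw + u → u + 2v - w - 2
  leading term u: no divisor's leading term divides it; move u to the remainder.
  leading term v: no divisor's leading term divides it; move 2v to the remainder.
  leading term w: no divisor's leading term divides it; move -w to the remainder.
  leading term 1: no divisor's leading term divides it; move -2 to the remainder.
  remainder -v²w - uv + u + 2v - w - 2 ≠ 0; add g_3 = -v²w - uv + u + 2v - w - 2 to the basis.

The other S-polynomials (S(f_1,g_3), S(f_2,g_3)) all reduce to 0 modulo the current basis, so we have a Gröbner basis.
Inter-reduce: drop elements whose leading term is divisible by another's, tail-reduce, and make monic.
Reduced Gröbner basis: {v²w + uv - u - 2v + w + 2, u² - v², uw + v + 2w - 1}.

Buchberger on the second generating set:
h_1 = u² + uw - v² - u + v + 2w, LT = u².
h_2 = uw + v + 2w - 1, LT = uw.

S(h_1,h_2): lcm = u²w. S = uw² - v²w - uv + 2uw + vw + 2w² + u.
  leading term uw²: subtract (w)·h_2 from uw² - v²w - uv + 2uw + vw + 2w² + u → -v²w - uv + 2uw + u + w
  leading term v²w: no divisor's leading term divides it; move -v²w to the remainder.
  leading term uv: no divisor's leading term divides it; move -uv to the remainder.
  leading term uw: subtract (2)·h_2 from 2uw + u + w → u - 2v + 2w + 2
  leading term u: no divisor's leading term divides it; move u to the remainder.
  leading term v: no divisor's leading term divides it; move -2v to the remainder.
  leading term w: no divisor's leading term divides it; move 2w to the remainder.
  leading term 1: no divisor's leading term divides it; move 2 to the remainder.
  remainder -v²w - uv + u - 2v + 2w + 2 ≠ 0; add k_3 = -v²w - uv + u - 2v + 2w + 2 to the basis.

The other S-polynomials (S(h_1,k_3), S(h_2,k_3)) all reduce to 0 modulo the current basis, so we have a Gröbner basis.
Inter-reduce: drop elements whose leading term is divisible by another's, tail-reduce, and make monic.
Reduced Gröbner basis: {v²w + uv - u + 2v - 2w - 2, u² - v² - u + 1, uw + v + 2w - 1}.

Since the reduced bases disagree, the two ideals are not the same.

No, the ideals differ.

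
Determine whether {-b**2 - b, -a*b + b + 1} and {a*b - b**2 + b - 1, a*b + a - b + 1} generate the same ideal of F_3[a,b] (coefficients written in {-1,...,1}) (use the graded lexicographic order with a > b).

Equality of ideals is decidable: compute both reduced Gröbner bases (unique for the ordering) and check whether they agree.
Buchberger on the first generating set:
f_1 = -b**2 - b, LT = b**2.
f_2 = -a*b + b + 1, LT = a*b.

S(f_1,f_2): lcm = a*b**2. S = a*b + b**2 + b.
  reduce S modulo (f_1, f_2):
  remainder b + 1 ≠ 0; add g_3 = b + 1 to the basis.

S(f_2,g_3): lcm = a*b. S = -a - b - 1.
  reduce S modulo (f_1, f_2, g_3):
  remainder -a ≠ 0; add g_4 = -a to the basis.

The other S-polynomials (S(f_1,g_3), S(f_1,g_4), S(f_2,g_4), S(g_3,g_4)) all reduce to 0 modulo the current basis, so we have a Gröbner basis.
Inter-reduce: drop elements whose leading term is divisible by another's, tail-reduce, and make monic.
Reduced Gröbner basis: {a, b + 1}.

Buchberger on the second generating set:
h_1 = a*b - b**2 + b - 1, LT = a*b.
h_2 = a*b + a - b + 1, LT = a*b.

S(h_1,h_2): lcm = a*b. S = -b**2 - a - b + 1.
  reduce S modulo (h_1, h_2):
  remainder -b**2 - a - b + 1 ≠ 0; add k_3 = -b**2 - a - b + 1 to the basis.

S(h_1,k_3): lcm = a*b**2. S = -b**3 - a**2 - a*b + b**2 + a - b.
  reduce S modulo (h_1, h_2, k_3):
  remainder -a**2 - a - b - 1 ≠ 0; add k_4 = -a**2 - a - b - 1 to the basis.

The other S-polynomials (S(h_2,k_3), S(h_1,k_4), S(h_2,k_4), S(k_3,k_4)) all reduce to 0 modulo the current basis, so we have a Gröbner basis.
Inter-reduce: drop elements whose leading term is divisible by another's, tail-reduce, and make monic.
Reduced Gröbner basis: {a**2 + a + b + 1, a*b + a - b + 1, b**2 + a + b - 1}.

The bases are distinct; the ideals are different.

No, the ideals differ.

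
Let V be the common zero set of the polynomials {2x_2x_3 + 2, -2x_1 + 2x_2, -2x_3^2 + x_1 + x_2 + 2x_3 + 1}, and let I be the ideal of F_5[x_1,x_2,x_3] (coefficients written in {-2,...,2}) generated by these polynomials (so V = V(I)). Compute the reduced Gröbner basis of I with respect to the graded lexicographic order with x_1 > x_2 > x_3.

f_1 = 2x_2x_3 + 2, LT = x_2x_3.
f_2 = -2x_1 + 2x_2, LT = x_1.
f_3 = -2x_3^2 + x_1 + x_2 + 2x_3 + 1, LT = x_3^2.

S(f_1,f_3): lcm = x_2x_3^2. S = -2x_1x_2 - 2x_2^2 + x_2x_3 - 2x_2 + x_3.
  leading term x_1x_2: subtract (x_2)·f_2 from -2x_1x_2 - 2x_2^2 + x_2x_3 - 2x_2 + x_3 → x_2^2 + x_2x_3 - 2x_2 + x_3
  leading term x_2^2: no divisor's leading term divides it; move x_2^2 to the remainder.
  leading term x_2x_3: subtract (-2)·f_1 from x_2x_3 - 2x_2 + x_3 → -2x_2 + x_3 - 1
  leading term x_2: no divisor's leading term divides it; move -2x_2 to the remainder.
  leading term x_3: no divisor's leading term divides it; move x_3 to the remainder.
  leading term 1: no divisor's leading term divides it; move -1 to the remainder.
  remainder x_2^2 - 2x_2 + x_3 - 1 ≠ 0; add g_4 = x_2^2 - 2x_2 + x_3 - 1 to the basis.

The other S-polynomials (S(f_1,f_2), S(f_2,f_3), S(f_1,g_4), S(f_2,g_4), S(f_3,g_4)) all reduce to 0 modulo the current basis, so we have a Gröbner basis.

G = {x_2^2 - 2x_2 + x_3 - 1, x_2x_3 + 1, x_3^2 - x_2 - x_3 + 2, x_1 - x_2}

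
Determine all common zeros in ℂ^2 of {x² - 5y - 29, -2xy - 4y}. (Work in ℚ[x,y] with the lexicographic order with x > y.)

{(-2, -5), (-sqrt(29), 0), (sqrt(29), 0)}

Compute a lex Gröbner basis by Buchberger's algorithm.
f_1 = x² - 5y - 29, LT = x².
f_2 = -2xy - 4y, LT = xy.

S(f_1,f_2): lcm = x²y. S = -2xy - 5y² - 29y.
  leading term xy: subtract (1)·f_2 from -2xy - 5y² - 29y → -5y² - 25y
  leading term y²: no divisor's leading term divides it; move -5y² to the remainder.
  leading term y: no divisor's leading term divides it; move -25y to the remainder.
  remainder -5y² - 25y ≠ 0; add h_3 = -5y² - 25y to the basis.

S(f_1,h_3): leading monomials are coprime, so the S-polynomial reduces to 0 (Buchberger's first criterion).
S(f_2,h_3): lcm = xy². S = -5xy + 2y².
  leading term xy: subtract (5/2)·f_2 from -5xy + 2y² → 2y² + 10y
  leading term y²: subtract (-⅖)·h_3 from 2y² + 10y → 0
  remainder 0.

Every S-polynomial of the final basis reduces to 0, so we have a Gröbner basis.
Inter-reduce: drop elements whose leading term is divisible by another's, tail-reduce, and make monic.
Reduced Gröbner basis: {x² - 5y - 29, xy + 2y, y² + 5y}.

A lex Gröbner basis eliminates variables successively. Here y² + 5y depends only on y, with roots {-5, 0}; lifting each root through the earlier basis elements recovers the full solutions.
  y = -5: the earlier basis elements become x² - 4 = 0; -5x - 10 = 0, giving x = -2 — point (-2, -5).
  y = 0: the earlier basis element becomes x² - 29 = 0, giving x = -sqrt(29), sqrt(29) — points (-sqrt(29), 0), (sqrt(29), 0).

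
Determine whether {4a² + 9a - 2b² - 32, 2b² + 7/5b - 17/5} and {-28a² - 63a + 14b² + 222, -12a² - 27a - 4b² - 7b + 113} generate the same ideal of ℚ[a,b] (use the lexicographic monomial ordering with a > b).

No, the ideals differ.

Two ideals are equal iff their reduced Gröbner bases coincide (the reduced basis is unique for a fixed ordering).
Buchberger on the first generating set:
f_1 = 4a² + 9a - 2b² - 32, LT = a².
f_2 = 2b² + 7/5b - 17/5, LT = b².

S(f_1,f_2): leading monomials are coprime, so the S-polynomial reduces to 0 (Buchberger's first criterion).
Every S-polynomial of the final basis reduces to 0, so we have a Gröbner basis.
Inter-reduce: drop elements whose leading term is divisible by another's, tail-reduce, and make monic.
Reduced Gröbner basis: {a² + 9/4a + 7/20b - 177/20, b² + 7/10b - 17/10}.

Buchberger on the second generating set:
h_1 = -28a² - 63a + 14b² + 222, LT = a².
h_2 = -12a² - 27a - 4b² - 7b + 113, LT = a².

S(h_1,h_2): lcm = a². S = -⅚b² - 7/12b + 125/84.
  leading term b²: no divisor's leading term divides it; move -⅚b² to the remainder.
  leading term b: no divisor's leading term divides it; move -7/12b to the remainder.
  leading term 1: no divisor's leading term divides it; move 125/84 to the remainder.
  remainder -⅚b² - 7/12b + 125/84 ≠ 0; add k_3 = -⅚b² - 7/12b + 125/84 to the basis.

S(h_1,k_3): leading monomials are coprime, so the S-polynomial reduces to 0 (Buchberger's first criterion).
S(h_2,k_3): leading monomials are coprime, so the S-polynomial reduces to 0 (Buchberger's first criterion).
Every S-polynomial of the final basis reduces to 0, so we have a Gröbner basis.
Inter-reduce: drop elements whose leading term is divisible by another's, tail-reduce, and make monic.
Reduced Gröbner basis: {a² + 9/4a + 7/20b - 247/28, b² + 7/10b - 25/14}.

These differ, so the ideals are not equal.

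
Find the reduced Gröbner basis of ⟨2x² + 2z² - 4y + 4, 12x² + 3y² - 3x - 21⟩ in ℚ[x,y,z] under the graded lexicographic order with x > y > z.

Buchberger's algorithm terminates because the ascending chain of leading-term ideals stabilizes.

f_1 = 2x² + 2z² - 4y + 4, LT = x².
f_2 = 12x² + 3y² - 3x - 21, LT = x².

S(f_1,f_2): lcm = x². S = -¼y² + z² + ¼x - 2y + 15/4.
  leading term y²: no divisor's leading term divides it; move -¼y² to the remainder.
  leading term z²: no divisor's leading term divides it; move z² to the remainder.
  leading term x: no divisor's leading term divides it; move ¼x to the remainder.
  leading term y: no divisor's leading term divides it; move -2y to the remainder.
  leading term 1: no divisor's leading term divides it; move 15/4 to the remainder.
  remainder -¼y² + z² + ¼x - 2y + 15/4 ≠ 0; add g_3 = -¼y² + z² + ¼x - 2y + 15/4 to the basis.

S(f_1,g_3): leading monomials are coprime, so the S-polynomial reduces to 0 (Buchberger's first criterion).
S(f_2,g_3): leading monomials are coprime, so the S-polynomial reduces to 0 (Buchberger's first criterion).
Every S-polynomial of the final basis reduces to 0, so we have a Gröbner basis.
Inter-reduce: drop elements whose leading term is divisible by another's, tail-reduce, and make monic.

G = {x² + z² - 2y + 2, y² - 4z² - x + 8y - 15}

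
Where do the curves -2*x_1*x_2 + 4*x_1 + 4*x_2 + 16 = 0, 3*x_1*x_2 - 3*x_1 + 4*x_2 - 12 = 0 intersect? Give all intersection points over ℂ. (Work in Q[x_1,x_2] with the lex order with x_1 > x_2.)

{(-4, 0), (-14/3, 1/5)}

Compute a lex Gröbner basis by Buchberger's algorithm.
f_1 = -2*x_1*x_2 + 4*x_1 + 4*x_2 + 16, LT = x_1*x_2.
f_2 = 3*x_1*x_2 - 3*x_1 + 4*x_2 - 12, LT = x_1*x_2.

S(f_1,f_2): lcm = x_1*x_2. S = -x_1 - 10/3*x_2 - 4.
  leading term x_1: no divisor's leading term divides it; move -x_1 to the remainder.
  leading term x_2: no divisor's leading term divides it; move -10/3*x_2 to the remainder.
  leading term 1: no divisor's leading term divides it; move -4 to the remainder.
  remainder -x_1 - 10/3*x_2 - 4 ≠ 0; add h_3 = -x_1 - 10/3*x_2 - 4 to the basis.

S(f_1,h_3): lcm = x_1*x_2. S = -2*x_1 - 10/3*x_2**2 - 6*x_2 - 8.
  leading term x_1: subtract (2)·h_3 from -2*x_1 - 10/3*x_2**2 - 6*x_2 - 8 → -10/3*x_2**2 + 2/3*x_2
  leading term x_2**2: no divisor's leading term divides it; move -10/3*x_2**2 to the remainder.
  leading term x_2: no divisor's leading term divides it; move 2/3*x_2 to the remainder.
  remainder -10/3*x_2**2 + 2/3*x_2 ≠ 0; add h_4 = -10/3*x_2**2 + 2/3*x_2 to the basis.

S(f_2,h_3): lcm = x_1*x_2. S = -x_1 - 10/3*x_2**2 - 8/3*x_2 - 4.
  leading term x_1: subtract (1)·h_3 from -x_1 - 10/3*x_2**2 - 8/3*x_2 - 4 → -10/3*x_2**2 + 2/3*x_2
  leading term x_2**2: subtract (1)·h_4 from -10/3*x_2**2 + 2/3*x_2 → 0
  remainder 0.

S(f_1,h_4): lcm = x_1*x_2**2. S = -9/5*x_1*x_2 - 2*x_2**2 - 8*x_2.
  leading term x_1*x_2: subtract (9/10)·f_1 from -9/5*x_1*x_2 - 2*x_2**2 - 8*x_2 → -18/5*x_1 - 2*x_2**2 - 58/5*x_2 - 72/5
  leading term x_1: subtract (18/5)·h_3 from -18/5*x_1 - 2*x_2**2 - 58/5*x_2 - 72/5 → -2*x_2**2 + 2/5*x_2
  leading term x_2**2: subtract (3/5)·h_4 from -2*x_2**2 + 2/5*x_2 → 0
  remainder 0.

S(f_2,h_4): lcm = x_1*x_2**2. S = -4/5*x_1*x_2 + 4/3*x_2**2 - 4*x_2.
  leading term x_1*x_2: subtract (2/5)·f_1 from -4/5*x_1*x_2 + 4/3*x_2**2 - 4*x_2 → -8/5*x_1 + 4/3*x_2**2 - 28/5*x_2 - 32/5
  leading term x_1: subtract (8/5)·h_3 from -8/5*x_1 + 4/3*x_2**2 - 28/5*x_2 - 32/5 → 4/3*x_2**2 - 4/15*x_2
  leading term x_2**2: subtract (-2/5)·h_4 from 4/3*x_2**2 - 4/15*x_2 → 0
  remainder 0.

S(h_3,h_4): leading monomials are coprime, so the S-polynomial reduces to 0 (Buchberger's first criterion).
Every S-polynomial of the final basis reduces to 0, so we have a Gröbner basis.
Inter-reduce: drop elements whose leading term is divisible by another's, tail-reduce, and make monic.
Reduced Gröbner basis: {x_1 + 10/3*x_2 + 4, x_2**2 - 1/5*x_2}.

Elimination: the polynomial x_2**2 - 1/5*x_2 lies in the elimination ideal for x_2, so x_2 ∈ {0, 1/5}. For each such x_2, the remaining basis elements (now univariate) give the rest of the solution.
  x_2 = 0: the earlier basis element becomes x_1 + 4 = 0, giving x_1 = -4 — point (-4, 0).
  x_2 = 1/5: the earlier basis element becomes x_1 + 14/3 = 0, giving x_1 = -14/3 — point (-14/3, 1/5).
Substituting each solution back into the original system confirms all equations vanish.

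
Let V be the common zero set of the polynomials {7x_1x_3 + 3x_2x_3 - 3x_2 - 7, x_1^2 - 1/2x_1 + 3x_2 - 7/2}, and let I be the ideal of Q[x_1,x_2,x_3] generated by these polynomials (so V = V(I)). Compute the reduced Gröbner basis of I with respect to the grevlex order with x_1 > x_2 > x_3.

G = {x_2^2x_3 + 7/3x_1x_2 - x_2^2 + 35/2x_2x_3 + 49/9x_1 - 7/2x_2 - 343/18x_3 - 49/18, x_1^2 - 1/2x_1 + 3x_2 - 7/2, x_1x_3 + 3/7x_2x_3 - 3/7x_2 - 1}

f_1 = 7x_1x_3 + 3x_2x_3 - 3x_2 - 7, LT = x_1x_3.
f_2 = x_1^2 - 1/2x_1 + 3x_2 - 7/2, LT = x_1^2.

S(f_1,f_2): lcm = x_1^2x_3. S = 3/7x_1x_2x_3 - 3/7x_1x_2 + 1/2x_1x_3 - 3x_2x_3 - x_1 + 7/2x_3.
  reduce S modulo (f_1, f_2):
  remainder -9/49x_2^2x_3 - 3/7x_1x_2 + 9/49x_2^2 - 45/14x_2x_3 - x_1 + 9/14x_2 + 7/2x_3 + 1/2 ≠ 0; add g_3 = -9/49x_2^2x_3 - 3/7x_1x_2 + 9/49x_2^2 - 45/14x_2x_3 - x_1 + 9/14x_2 + 7/2x_3 + 1/2 to the basis.

The other S-polynomials (S(f_1,g_3), S(f_2,g_3)) all reduce to 0 modulo the current basis, so we have a Gröbner basis.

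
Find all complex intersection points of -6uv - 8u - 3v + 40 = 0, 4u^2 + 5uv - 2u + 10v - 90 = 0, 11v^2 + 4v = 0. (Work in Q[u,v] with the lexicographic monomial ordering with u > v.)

{(5, 0)}

Compute a lex Gröbner basis by Buchberger's algorithm.
f_1 = -6uv - 8u - 3v + 40, LT = uv.
f_2 = 4u^2 + 5uv - 2u + 10v - 90, LT = u^2.
f_3 = 11v^2 + 4v, LT = v^2.

S(f_1,f_2): lcm = u^2v. S = 4/3u^2 - 5/4uv^2 + uv - 20/3u - 5/2v^2 + 45/2v.
  leading term u^2: subtract (1/3)·f_2 from 4/3u^2 - 5/4uv^2 + uv - 20/3u - 5/2v^2 + 45/2v → -5/4uv^2 - 2/3uv - 6u - 5/2v^2 + 115/6v + 30
  leading term uv^2: subtract (5/24v)·f_1 from -5/4uv^2 - 2/3uv - 6u - 5/2v^2 + 115/6v + 30 → uv - 6u - 15/8v^2 + 65/6v + 30
  leading term uv: subtract (-1/6)·f_1 from uv - 6u - 15/8v^2 + 65/6v + 30 → -22/3u - 15/8v^2 + 31/3v + 110/3
  leading term u: no divisor's leading term divides it; move -22/3u to the remainder.
  leading term v^2: subtract (-15/88)·f_3 from -15/8v^2 + 31/3v + 110/3 → 727/66v + 110/3
  leading term v: no divisor's leading term divides it; move 727/66v to the remainder.
  leading term 1: no divisor's leading term divides it; move 110/3 to the remainder.
  remainder -22/3u + 727/66v + 110/3 ≠ 0; add h_4 = -22/3u + 727/66v + 110/3 to the basis.

S(f_1,f_3): lcm = uv^2. S = 32/33uv + 1/2v^2 - 20/3v.
  leading term uv: subtract (-16/99)·f_1 from 32/33uv + 1/2v^2 - 20/3v → -128/99u + 1/2v^2 - 236/33v + 640/99
  leading term u: subtract (64/363)·h_4 from -128/99u + 1/2v^2 - 236/33v + 640/99 → 1/2v^2 - 108932/11979v
  leading term v^2: subtract (1/22)·f_3 from 1/2v^2 - 108932/11979v → -111110/11979v
  leading term v: no divisor's leading term divides it; move -111110/11979v to the remainder.
  remainder -111110/11979v ≠ 0; add h_5 = -111110/11979v to the basis.

S(f_2,f_3): leading monomials are coprime, so the S-polynomial reduces to 0 (Buchberger's first criterion).
S(f_1,h_4): lcm = uv. S = 4/3u + 727/484v^2 + 11/2v - 20/3.
  leading term u: subtract (-2/11)·h_4 from 4/3u + 727/484v^2 + 11/2v - 20/3 → 727/484v^2 + 5447/726v
  leading term v^2: subtract (727/5324)·f_3 from 727/484v^2 + 5447/726v → 55555/7986v
  leading term v: subtract (-3/4)·h_5 from 55555/7986v → 0
  remainder 0.

S(f_2,h_4): lcm = u^2. S = 333/121uv + 9/2u + 5/2v - 45/2.
  leading term uv: subtract (-111/242)·f_1 from 333/121uv + 9/2u + 5/2v - 45/2 → 201/242u + 136/121v - 1005/242
  leading term u: subtract (-603/5324)·h_4 from 201/242u + 136/121v - 1005/242 → 277775/117128v
  leading term v: subtract (-45/176)·h_5 from 277775/117128v → 0
  remainder 0.

S(f_3,h_4): leading monomials are coprime, so the S-polynomial reduces to 0 (Buchberger's first criterion).
S(f_1,h_5): lcm = uv. S = 4/3u + 1/2v - 20/3.
  leading term u: subtract (-2/11)·h_4 from 4/3u + 1/2v - 20/3 → 1817/726v
  leading term v: subtract (-59961/222220)·h_5 from 1817/726v → 0
  remainder 0.

S(f_2,h_5): leading monomials are coprime, so the S-polynomial reduces to 0 (Buchberger's first criterion).
S(f_3,h_5): lcm = v^2. S = 4/11v.
  leading term v: subtract (-2178/55555)·h_5 from 4/11v → 0
  remainder 0.

S(h_4,h_5): leading monomials are coprime, so the S-polynomial reduces to 0 (Buchberger's first criterion).
Every S-polynomial of the final basis reduces to 0, so we have a Gröbner basis.
Inter-reduce: drop elements whose leading term is divisible by another's, tail-reduce, and make monic.
Reduced Gröbner basis: {u - 5, v}.

Elimination: the polynomial v lies in the elimination ideal for v, so v ∈ {0}. For each such v, the remaining basis elements (now univariate) give the rest of the solution.
  v = 0: the earlier basis element becomes u - 5 = 0, giving u = 5 — point (5, 0).
Zero-dimensionality of the ideal guarantees finitely many solutions over ℂ.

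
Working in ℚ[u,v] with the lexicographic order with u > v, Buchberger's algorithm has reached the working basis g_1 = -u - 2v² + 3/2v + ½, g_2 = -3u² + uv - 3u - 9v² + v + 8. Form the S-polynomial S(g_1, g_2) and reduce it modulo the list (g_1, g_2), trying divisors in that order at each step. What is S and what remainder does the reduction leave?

S(g_1, g_2) = 2uv² - 7/6uv - 3/2u - 3v² + ⅓v + 8/3; remainder on division = -4v⁴ + 16/3v³ - ¾v² - 5/2v + 23/12.

lcm(LM(g_1), LM(g_2)) = u².
S = (lcm/LT(g_1))·g_1 − (lcm/LT(g_2))·g_2 = 2uv² - 7/6uv - 3/2u - 3v² + ⅓v + 8/3.
Reduce S modulo (g_1, g_2) in that order:
  leading term uv²: subtract (-2v²)·g_1 from 2uv² - 7/6uv - 3/2u - 3v² + ⅓v + 8/3 → -7/6uv - 3/2u - 4v⁴ + 3v³ - 2v² + ⅓v + 8/3
  leading term uv: subtract (7/6v)·g_1 from -7/6uv - 3/2u - 4v⁴ + 3v³ - 2v² + ⅓v + 8/3 → -3/2u - 4v⁴ + 16/3v³ - 15/4v² - ¼v + 8/3
  leading term u: subtract (3/2)·g_1 from -3/2u - 4v⁴ + 16/3v³ - 15/4v² - ¼v + 8/3 → -4v⁴ + 16/3v³ - ¾v² - 5/2v + 23/12
  leading term v⁴: no divisor's leading term divides it; move -4v⁴ to the remainder.
  leading term v³: no divisor's leading term divides it; move 16/3v³ to the remainder.
  leading term v²: no divisor's leading term divides it; move -¾v² to the remainder.
  leading term v: no divisor's leading term divides it; move -5/2v to the remainder.
  leading term 1: no divisor's leading term divides it; move 23/12 to the remainder.
The remainder -4v⁴ + 16/3v³ - ¾v² - 5/2v + 23/12 is nonzero, so it would be added as the next basis element.
An S-polynomial is built so that the two leading terms cancel; whether anything survives reduction is exactly the Gröbner-basis criterion.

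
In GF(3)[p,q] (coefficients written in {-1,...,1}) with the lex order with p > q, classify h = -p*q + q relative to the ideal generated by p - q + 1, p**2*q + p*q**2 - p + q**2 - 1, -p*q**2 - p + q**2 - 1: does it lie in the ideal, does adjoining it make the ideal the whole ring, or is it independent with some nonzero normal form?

-p*q + q is independent of I; its normal form modulo I is q.

First compute the reduced Gröbner basis of I by Buchberger's algorithm.
f_1 = p - q + 1, LT = p.
f_2 = p**2*q + p*q**2 - p + q**2 - 1, LT = p**2*q.
f_3 = -p*q**2 - p + q**2 - 1, LT = p*q**2.

S(f_1,f_2): lcm = p**2*q. S = p*q**2 + p*q + p - q**2 + 1.
  leading term p*q**2: subtract (q**2)·f_1 from p*q**2 + p*q + p - q**2 + 1 → p*q + p + q**3 + q**2 + 1
  leading term p*q: subtract (q)·f_1 from p*q + p + q**3 + q**2 + 1 → p + q**3 - q**2 - q + 1
  leading term p: subtract (1)·f_1 from p + q**3 - q**2 - q + 1 → q**3 - q**2
  leading term q**3: no divisor's leading term divides it; move q**3 to the remainder.
  leading term q**2: no divisor's leading term divides it; move -q**2 to the remainder.
  remainder q**3 - q**2 ≠ 0; add k_4 = q**3 - q**2 to the basis.

S(f_1,f_3): lcm = p*q**2. S = -p - q**3 - q**2 - 1.
  leading term p: subtract (-1)·f_1 from -p - q**3 - q**2 - 1 → -q**3 - q**2 - q
  leading term q**3: subtract (-1)·k_4 from -q**3 - q**2 - q → q**2 - q
  leading term q**2: no divisor's leading term divides it; move q**2 to the remainder.
  leading term q: no divisor's leading term divides it; move -q to the remainder.
  remainder q**2 - q ≠ 0; add k_5 = q**2 - q to the basis.

The other S-polynomials (S(f_2,f_3), S(f_1,k_4), S(f_2,k_4), S(f_3,k_4), S(f_1,k_5), S(f_2,k_5), S(f_3,k_5), S(k_4,k_5)) all reduce to 0 modulo the current basis, so we have a Gröbner basis.
Inter-reduce: drop elements whose leading term is divisible by another's, tail-reduce, and make monic.
Reduced Gröbner basis: {p - q + 1, q**2 - q}.
Label its elements g_1 = p - q + 1, g_2 = q**2 - q.

Reduce h = -p*q + q modulo G:
  leading term p*q: subtract (-q)·g_1 from -p*q + q → -q**2 - q
  leading term q**2: subtract (-1)·g_2 from -q**2 - q → q
  leading term q: no divisor's leading term divides it; move q to the remainder.
  normal form = q.
The normal form is nonzero, so h ∉ I. Since h minus its normal form lies in I, I + (h) = I + (r) where r = q; decide whether this ideal is the whole ring.
Run Buchberger on G together with r (pairs among the g_i already reduce to 0 since G is a Gröbner basis):
g_1 = p - q + 1, LT = p.
g_2 = q**2 - q, LT = q**2.
r = q, LT = q.

The S-polynomials (S(g_1,g_2), S(g_1,r), S(g_2,r)) all reduce to 0 modulo the current basis, so we have a Gröbner basis.
Inter-reduce: drop elements whose leading term is divisible by another's, tail-reduce, and make monic.
Reduced Gröbner basis: {p + 1, q}.
The reduced Gröbner basis of I + (h) is {p + 1, q} ≠ {1}, a proper ideal, so the enlarged system stays consistent: h is independent of I, with normal form q.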